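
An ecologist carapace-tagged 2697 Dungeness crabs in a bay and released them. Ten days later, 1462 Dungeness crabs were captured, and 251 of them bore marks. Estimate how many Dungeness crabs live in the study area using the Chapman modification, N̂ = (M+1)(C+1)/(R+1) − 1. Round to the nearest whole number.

N ≈ 15,662

N̂ = (2697+1)(1462+1)/(251+1) − 1 = 2698·1463/252 − 1
= 3947174/252 − 1 ≈ 15663.4 − 1 ≈ 15662.4 → 15662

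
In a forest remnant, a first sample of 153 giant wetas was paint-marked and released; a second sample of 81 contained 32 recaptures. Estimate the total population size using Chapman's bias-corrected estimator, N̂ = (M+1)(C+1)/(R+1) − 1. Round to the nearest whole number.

N ≈ 382

N̂ = (153+1)(81+1)/(32+1) − 1 = 154·82/33 − 1
= 12628/33 − 1 ≈ 382.7 − 1 ≈ 381.7 → 382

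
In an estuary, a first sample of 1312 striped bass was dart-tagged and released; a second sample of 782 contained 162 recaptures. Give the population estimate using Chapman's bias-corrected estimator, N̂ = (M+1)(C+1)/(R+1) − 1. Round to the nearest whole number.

N̂ = (1312+1)(782+1)/(162+1) − 1 = 1313·783/163 − 1
= 1028079/163 − 1 ≈ 6307.2 − 1 ≈ 6306.2 → 6306

N ≈ 6306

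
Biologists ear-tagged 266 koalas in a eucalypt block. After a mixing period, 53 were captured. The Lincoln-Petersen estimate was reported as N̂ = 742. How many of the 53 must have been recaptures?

R = 19

From N = M·C/R: R = M·C / N = 266·53 / 742 = 14098 / 742 = 19.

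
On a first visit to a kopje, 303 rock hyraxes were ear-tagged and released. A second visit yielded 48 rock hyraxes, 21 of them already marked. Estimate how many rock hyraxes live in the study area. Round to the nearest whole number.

If marked individuals mix randomly, R/C ≈ M/N, giving N ≈ M·C/R.
N = (303 × 48) / 21 = 14544 / 21 ≈ 692.6 → 693

N ≈ 693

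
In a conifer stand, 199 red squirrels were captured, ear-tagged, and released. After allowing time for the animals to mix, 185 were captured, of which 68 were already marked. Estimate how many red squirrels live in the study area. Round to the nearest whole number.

N ≈ 541

N = (199 × 185) / 68 = 36815 / 68 ≈ 541.4 → 541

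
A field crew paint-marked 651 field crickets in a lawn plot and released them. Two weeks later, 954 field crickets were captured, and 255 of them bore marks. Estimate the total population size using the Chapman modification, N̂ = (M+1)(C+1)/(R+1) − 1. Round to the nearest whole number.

N̂ = (651+1)(954+1)/(255+1) − 1 = 652·955/256 − 1
= 622660/256 − 1 ≈ 2432.3 − 1 ≈ 2431.3 → 2431

N ≈ 2431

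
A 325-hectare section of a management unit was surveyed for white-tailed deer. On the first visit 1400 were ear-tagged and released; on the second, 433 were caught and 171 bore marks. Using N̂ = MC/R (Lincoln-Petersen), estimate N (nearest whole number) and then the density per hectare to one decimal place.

density ≈ 10.9 white-tailed deer per hectare

N̂ = 1400·433/171 = 606200/171 ≈ 3545.0 → 3545
Density = N̂ / area = 3545 / 325 ≈ 10.91 → 10.9 per hectare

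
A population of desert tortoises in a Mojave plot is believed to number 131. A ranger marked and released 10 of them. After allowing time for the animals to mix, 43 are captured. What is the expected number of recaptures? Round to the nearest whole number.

The marked fraction of the population is 10/131, so in a sample of 43 expect C·(M/N) marked.
E[R] = 10 × 43 / 131 = 430 / 131 ≈ 3.3 → 3

expected recaptures ≈ 3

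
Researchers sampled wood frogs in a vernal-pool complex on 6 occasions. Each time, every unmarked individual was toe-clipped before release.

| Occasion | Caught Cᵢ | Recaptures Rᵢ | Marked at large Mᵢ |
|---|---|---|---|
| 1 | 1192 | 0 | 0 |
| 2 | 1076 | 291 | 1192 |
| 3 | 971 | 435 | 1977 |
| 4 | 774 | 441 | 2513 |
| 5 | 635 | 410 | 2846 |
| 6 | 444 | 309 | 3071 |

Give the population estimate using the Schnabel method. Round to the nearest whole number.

N ≈ 4410

Σ MᵢCᵢ = 0·1192 + 1192·1076 + 1977·971 + 2513·774 + 2846·635 + 3071·444 = 0 + 1282592 + 1919667 + 1945062 + 1807210 + 1363524 = 8318055
Σ Rᵢ = 0 + 291 + 435 + 441 + 410 + 309 = 1886
N̂ = 8318055 / 1886 ≈ 4410.4 → 4410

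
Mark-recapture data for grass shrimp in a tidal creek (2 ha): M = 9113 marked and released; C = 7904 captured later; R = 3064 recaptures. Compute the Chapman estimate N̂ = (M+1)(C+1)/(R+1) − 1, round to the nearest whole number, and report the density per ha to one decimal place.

density ≈ 11752.5 grass shrimp per ha

N̂ = 9114·7905/3065 − 1 = 72046170/3065 − 1 ≈ 23505.1 → 23505
Density = N̂ / area = 23505 / 2 ≈ 11752.50 → 11752.5 per ha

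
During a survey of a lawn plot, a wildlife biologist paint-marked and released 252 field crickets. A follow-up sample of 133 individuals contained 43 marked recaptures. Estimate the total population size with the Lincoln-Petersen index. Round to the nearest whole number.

N ≈ 779

N = (252 × 133) / 43 = 33516 / 43 ≈ 779.4 → 779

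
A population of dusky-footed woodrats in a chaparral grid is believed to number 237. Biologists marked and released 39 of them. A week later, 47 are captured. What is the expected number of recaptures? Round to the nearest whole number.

expected recaptures ≈ 8

Expected recaptures E[R] = M·C / N.
E[R] = 39 × 47 / 237 = 1833 / 237 ≈ 7.7 → 8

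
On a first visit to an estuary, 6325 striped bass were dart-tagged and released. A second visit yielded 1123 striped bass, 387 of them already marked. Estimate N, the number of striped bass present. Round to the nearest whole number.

Lincoln-Petersen assumes M/N = R/C, so N = M·C / R.
N = (6325 × 1123) / 387 = 7102975 / 387 ≈ 18353.9 → 18354

N ≈ 18,354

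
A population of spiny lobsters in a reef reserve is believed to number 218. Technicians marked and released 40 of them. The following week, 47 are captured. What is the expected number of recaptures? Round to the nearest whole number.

expected recaptures ≈ 9

Expected recaptures E[R] = M·C / N.
E[R] = 40 × 47 / 218 = 1880 / 218 ≈ 8.6 → 9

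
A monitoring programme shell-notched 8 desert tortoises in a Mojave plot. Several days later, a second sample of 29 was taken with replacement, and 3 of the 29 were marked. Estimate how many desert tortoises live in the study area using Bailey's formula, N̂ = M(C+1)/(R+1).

N = 60

N̂ = 8·(29+1)/(3+1) = 8·30/4 = 240/4 = 60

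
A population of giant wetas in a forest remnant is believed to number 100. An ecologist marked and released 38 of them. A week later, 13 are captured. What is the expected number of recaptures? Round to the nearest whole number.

The marked fraction of the population is 38/100, so in a sample of 13 expect C·(M/N) marked.
E[R] = 38 × 13 / 100 = 494 / 100 ≈ 4.9 → 5

expected recaptures ≈ 5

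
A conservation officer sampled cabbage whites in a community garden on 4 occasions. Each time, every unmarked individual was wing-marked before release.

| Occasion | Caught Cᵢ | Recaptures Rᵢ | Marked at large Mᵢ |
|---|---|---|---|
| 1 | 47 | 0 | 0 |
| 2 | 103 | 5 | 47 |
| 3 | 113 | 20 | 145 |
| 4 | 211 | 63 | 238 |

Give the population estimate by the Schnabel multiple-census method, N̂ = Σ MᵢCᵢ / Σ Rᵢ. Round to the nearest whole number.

N ≈ 812

Σ MᵢCᵢ = 0·47 + 47·103 + 145·113 + 238·211 = 0 + 4841 + 16385 + 50218 = 71444
Σ Rᵢ = 0 + 5 + 20 + 63 = 88
N̂ = 71444 / 88 ≈ 811.9 → 812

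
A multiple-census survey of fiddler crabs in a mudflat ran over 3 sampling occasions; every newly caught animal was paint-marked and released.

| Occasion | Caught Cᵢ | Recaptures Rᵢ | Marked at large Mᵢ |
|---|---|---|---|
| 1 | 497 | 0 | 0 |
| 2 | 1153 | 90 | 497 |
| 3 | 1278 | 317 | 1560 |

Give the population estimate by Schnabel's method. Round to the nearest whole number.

Σ MᵢCᵢ = 0·497 + 497·1153 + 1560·1278 = 0 + 573041 + 1993680 = 2566721
Σ Rᵢ = 0 + 90 + 317 = 407
N̂ = 2566721 / 407 ≈ 6306.4 → 6306

N ≈ 6306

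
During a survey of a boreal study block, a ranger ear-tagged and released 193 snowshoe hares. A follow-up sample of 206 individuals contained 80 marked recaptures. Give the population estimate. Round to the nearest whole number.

The marked fraction in the recapture sample should equal the marked fraction in the population: 80/206 = 193/N.
N = (193 × 206) / 80 = 39758 / 80 ≈ 497.0 → 497

N ≈ 497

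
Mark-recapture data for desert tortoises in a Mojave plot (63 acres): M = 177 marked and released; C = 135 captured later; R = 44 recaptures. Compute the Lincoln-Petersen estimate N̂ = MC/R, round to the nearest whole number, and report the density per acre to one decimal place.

density ≈ 8.6 desert tortoises per acre

N̂ = 177·135/44 = 23895/44 ≈ 543.1 → 543
Density = N̂ / area = 543 / 63 ≈ 8.62 → 8.6 per acre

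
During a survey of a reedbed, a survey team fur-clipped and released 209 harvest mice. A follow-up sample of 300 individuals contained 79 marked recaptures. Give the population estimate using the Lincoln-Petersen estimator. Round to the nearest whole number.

N ≈ 794

N = (209 × 300) / 79 = 62700 / 79 ≈ 793.7 → 794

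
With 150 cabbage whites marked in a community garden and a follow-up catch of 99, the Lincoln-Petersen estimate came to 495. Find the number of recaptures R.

From N = M·C/R: R = M·C / N = 150·99 / 495 = 14850 / 495 = 30.

R = 30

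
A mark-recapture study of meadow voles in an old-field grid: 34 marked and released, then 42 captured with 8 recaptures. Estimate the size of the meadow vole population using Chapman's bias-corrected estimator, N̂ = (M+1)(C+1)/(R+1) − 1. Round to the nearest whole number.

N̂ = (34+1)(42+1)/(8+1) − 1 = 35·43/9 − 1
= 1505/9 − 1 ≈ 167.2 − 1 ≈ 166.2 → 166

N ≈ 166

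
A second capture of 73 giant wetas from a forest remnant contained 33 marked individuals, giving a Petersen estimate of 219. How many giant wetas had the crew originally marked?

From N = M·C/R: M = N·R / C = 219·33 / 73 = 7227 / 73 = 99.

M = 99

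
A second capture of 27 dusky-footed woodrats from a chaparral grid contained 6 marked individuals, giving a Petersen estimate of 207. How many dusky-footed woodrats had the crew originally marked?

From N = M·C/R: M = N·R / C = 207·6 / 27 = 1242 / 27 = 46.

M = 46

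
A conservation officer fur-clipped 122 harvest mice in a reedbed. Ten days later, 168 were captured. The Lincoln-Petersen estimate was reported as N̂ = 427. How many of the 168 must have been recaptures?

From N = M·C/R: R = M·C / N = 122·168 / 427 = 20496 / 427 = 48.

R = 48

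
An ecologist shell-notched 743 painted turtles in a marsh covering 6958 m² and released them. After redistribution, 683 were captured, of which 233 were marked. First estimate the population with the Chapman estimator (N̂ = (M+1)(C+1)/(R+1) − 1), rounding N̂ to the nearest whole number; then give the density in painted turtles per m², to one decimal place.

N̂ = 744·684/234 − 1 = 508896/234 − 1 ≈ 2173.8 → 2174
Density = N̂ / area = 2174 / 6958 ≈ 0.31 → 0.3 per m²

density ≈ 0.3 painted turtles per m²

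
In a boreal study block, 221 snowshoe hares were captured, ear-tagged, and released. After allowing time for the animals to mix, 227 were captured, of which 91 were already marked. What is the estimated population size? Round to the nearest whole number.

N = (221 × 227) / 91 = 50167 / 91 ≈ 551.3 → 551

N ≈ 551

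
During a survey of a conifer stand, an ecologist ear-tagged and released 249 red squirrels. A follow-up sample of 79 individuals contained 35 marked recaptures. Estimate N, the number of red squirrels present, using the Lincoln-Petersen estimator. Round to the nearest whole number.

If marked individuals mix randomly, R/C ≈ M/N, giving N ≈ M·C/R.
N = (249 × 79) / 35 = 19671 / 35 ≈ 562.0 → 562

N ≈ 562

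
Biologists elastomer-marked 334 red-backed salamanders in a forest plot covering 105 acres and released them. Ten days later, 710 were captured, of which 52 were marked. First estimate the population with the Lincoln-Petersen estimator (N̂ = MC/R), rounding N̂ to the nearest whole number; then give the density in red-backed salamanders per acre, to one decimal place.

N̂ = 334·710/52 = 237140/52 ≈ 4560.4 → 4560
Density = N̂ / area = 4560 / 105 ≈ 43.43 → 43.4 per acre

density ≈ 43.4 red-backed salamanders per acre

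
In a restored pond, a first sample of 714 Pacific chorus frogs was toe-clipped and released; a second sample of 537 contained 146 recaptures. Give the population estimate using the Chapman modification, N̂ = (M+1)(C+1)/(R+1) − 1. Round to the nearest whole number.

N ≈ 2616

N̂ = (714+1)(537+1)/(146+1) − 1 = 715·538/147 − 1
= 384670/147 − 1 ≈ 2616.8 − 1 ≈ 2615.8 → 2616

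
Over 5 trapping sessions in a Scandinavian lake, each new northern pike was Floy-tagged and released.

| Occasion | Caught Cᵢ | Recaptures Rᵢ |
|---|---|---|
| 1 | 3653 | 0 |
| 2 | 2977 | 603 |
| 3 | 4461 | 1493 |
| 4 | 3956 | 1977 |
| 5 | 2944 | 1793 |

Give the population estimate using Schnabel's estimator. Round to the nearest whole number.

N ≈ 18,011

Marked at large before each occasion: Mᵢ = Σⱼ<ᵢ (Cⱼ − Rⱼ) → M1=0, M2=3653, M3=6027, M4=8995, M5=10974
Σ MᵢCᵢ = 0·3653 + 3653·2977 + 6027·4461 + 8995·3956 + 10974·2944 = 0 + 10874981 + 26886447 + 35584220 + 32307456 = 105653104
Σ Rᵢ = 0 + 603 + 1493 + 1977 + 1793 = 5866
N̂ = 105653104 / 5866 ≈ 18011.1 → 18011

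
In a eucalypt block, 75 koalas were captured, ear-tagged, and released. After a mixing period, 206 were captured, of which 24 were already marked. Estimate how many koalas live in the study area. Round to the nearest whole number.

N ≈ 644

N = (75 × 206) / 24 = 15450 / 24 ≈ 643.8 → 644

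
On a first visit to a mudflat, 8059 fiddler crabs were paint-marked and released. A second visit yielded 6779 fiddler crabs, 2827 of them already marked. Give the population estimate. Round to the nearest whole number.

The marked fraction in the recapture sample should equal the marked fraction in the population: 2827/6779 = 8059/N.
N = (8059 × 6779) / 2827 = 54631961 / 2827 ≈ 19325.1 → 19325

N ≈ 19,325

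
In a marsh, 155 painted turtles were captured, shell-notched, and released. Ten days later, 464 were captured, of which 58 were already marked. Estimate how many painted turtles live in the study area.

N = 1240

If marked individuals mix randomly, R/C ≈ M/N, giving N ≈ M·C/R.
N = (155 × 464) / 58 = 71920 / 58 = 1240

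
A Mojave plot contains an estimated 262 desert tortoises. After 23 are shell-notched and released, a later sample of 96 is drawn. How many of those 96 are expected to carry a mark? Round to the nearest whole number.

expected recaptures ≈ 8

Expected recaptures E[R] = M·C / N.
E[R] = 23 × 96 / 262 = 2208 / 262 ≈ 8.4 → 8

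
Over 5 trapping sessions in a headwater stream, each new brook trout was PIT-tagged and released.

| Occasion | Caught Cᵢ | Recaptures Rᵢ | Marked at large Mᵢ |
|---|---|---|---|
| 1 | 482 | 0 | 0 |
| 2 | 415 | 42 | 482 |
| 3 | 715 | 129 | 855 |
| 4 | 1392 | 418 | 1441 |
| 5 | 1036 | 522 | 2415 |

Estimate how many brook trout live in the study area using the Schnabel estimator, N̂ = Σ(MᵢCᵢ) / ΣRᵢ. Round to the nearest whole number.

N ≈ 4788

Σ MᵢCᵢ = 0·482 + 482·415 + 855·715 + 1441·1392 + 2415·1036 = 0 + 200030 + 611325 + 2005872 + 2501940 = 5319167
Σ Rᵢ = 0 + 42 + 129 + 418 + 522 = 1111
N̂ = 5319167 / 1111 ≈ 4787.7 → 4788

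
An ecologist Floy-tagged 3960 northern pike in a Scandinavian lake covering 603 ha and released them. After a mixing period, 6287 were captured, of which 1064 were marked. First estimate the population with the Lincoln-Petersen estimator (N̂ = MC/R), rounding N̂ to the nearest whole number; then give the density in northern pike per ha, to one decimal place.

density ≈ 38.8 northern pike per ha

N̂ = 3960·6287/1064 = 24896520/1064 ≈ 23399.0 → 23399
Density = N̂ / area = 23399 / 603 ≈ 38.80 → 38.8 per ha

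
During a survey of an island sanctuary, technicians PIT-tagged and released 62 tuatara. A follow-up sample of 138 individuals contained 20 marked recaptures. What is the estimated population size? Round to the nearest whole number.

Lincoln-Petersen assumes M/N = R/C, so N = M·C / R.
N = (62 × 138) / 20 = 8556 / 20 ≈ 427.8 → 428

N ≈ 428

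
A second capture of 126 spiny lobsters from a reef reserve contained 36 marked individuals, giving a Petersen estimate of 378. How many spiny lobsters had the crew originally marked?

M = 108

From N = M·C/R: M = N·R / C = 378·36 / 126 = 13608 / 126 = 108.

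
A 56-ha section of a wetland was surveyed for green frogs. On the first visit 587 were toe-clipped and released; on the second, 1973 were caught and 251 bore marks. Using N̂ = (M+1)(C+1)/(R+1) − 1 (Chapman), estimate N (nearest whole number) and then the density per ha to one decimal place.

density ≈ 82.2 green frogs per ha

N̂ = 588·1974/252 − 1 = 1160712/252 − 1 = 4605
Density = N̂ / area = 4605 / 56 ≈ 82.23 → 82.2 per ha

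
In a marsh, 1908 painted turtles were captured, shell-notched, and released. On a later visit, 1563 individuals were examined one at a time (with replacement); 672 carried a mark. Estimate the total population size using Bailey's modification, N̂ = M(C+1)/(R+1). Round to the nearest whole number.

N ≈ 4434

N̂ = 1908·(1563+1)/(672+1) = 1908·1564/673 = 2984112/673 ≈ 4434.0 → 4434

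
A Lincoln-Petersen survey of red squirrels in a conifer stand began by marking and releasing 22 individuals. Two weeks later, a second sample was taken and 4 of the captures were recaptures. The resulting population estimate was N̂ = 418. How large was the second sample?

From N = M·C/R: C = N·R / M = 418·4 / 22 = 1672 / 22 = 76.

C = 76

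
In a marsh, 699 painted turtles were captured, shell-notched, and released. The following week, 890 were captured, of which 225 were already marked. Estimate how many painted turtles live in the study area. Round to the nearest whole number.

N ≈ 2765

N = (699 × 890) / 225 = 622110 / 225 ≈ 2764.9 → 2765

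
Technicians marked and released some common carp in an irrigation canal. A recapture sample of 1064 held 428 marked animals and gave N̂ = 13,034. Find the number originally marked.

M = 5243

From N = M·C/R: M = N·R / C = 13034·428 / 1064 = 5578552 / 1064 = 5243.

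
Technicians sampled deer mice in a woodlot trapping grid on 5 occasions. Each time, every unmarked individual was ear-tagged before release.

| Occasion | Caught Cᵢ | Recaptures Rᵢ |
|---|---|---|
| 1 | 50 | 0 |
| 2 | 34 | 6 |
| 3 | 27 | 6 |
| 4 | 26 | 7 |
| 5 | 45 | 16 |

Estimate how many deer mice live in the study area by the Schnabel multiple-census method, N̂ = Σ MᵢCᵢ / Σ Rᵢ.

Marked at large before each occasion: Mᵢ = Σⱼ<ᵢ (Cⱼ − Rⱼ) → M1=0, M2=50, M3=78, M4=99, M5=118
Σ MᵢCᵢ = 0·50 + 50·34 + 78·27 + 99·26 + 118·45 = 0 + 1700 + 2106 + 2574 + 5310 = 11690
Σ Rᵢ = 0 + 6 + 6 + 7 + 16 = 35
N̂ = 11690 / 35 = 334

N = 334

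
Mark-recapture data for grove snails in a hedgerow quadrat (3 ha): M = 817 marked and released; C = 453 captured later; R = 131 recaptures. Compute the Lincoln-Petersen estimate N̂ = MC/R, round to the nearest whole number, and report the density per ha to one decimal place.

density ≈ 941.7 grove snails per ha

N̂ = 817·453/131 = 370101/131 ≈ 2825.2 → 2825
Density = N̂ / area = 2825 / 3 ≈ 941.67 → 941.7 per ha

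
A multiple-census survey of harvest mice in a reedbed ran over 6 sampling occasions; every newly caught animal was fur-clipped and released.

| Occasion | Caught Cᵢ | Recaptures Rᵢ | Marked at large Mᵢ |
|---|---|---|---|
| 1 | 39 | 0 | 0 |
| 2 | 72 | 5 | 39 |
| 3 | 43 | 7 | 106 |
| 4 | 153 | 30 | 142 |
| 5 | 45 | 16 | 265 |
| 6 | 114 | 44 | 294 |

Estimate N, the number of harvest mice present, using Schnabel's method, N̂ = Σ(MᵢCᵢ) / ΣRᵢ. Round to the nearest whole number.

N ≈ 731

Σ MᵢCᵢ = 0·39 + 39·72 + 106·43 + 142·153 + 265·45 + 294·114 = 0 + 2808 + 4558 + 21726 + 11925 + 33516 = 74533
Σ Rᵢ = 0 + 5 + 7 + 30 + 16 + 44 = 102
N̂ = 74533 / 102 ≈ 730.7 → 731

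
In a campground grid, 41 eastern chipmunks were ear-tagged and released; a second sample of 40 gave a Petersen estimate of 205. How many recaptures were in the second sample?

R = 8

From N = M·C/R: R = M·C / N = 41·40 / 205 = 1640 / 205 = 8.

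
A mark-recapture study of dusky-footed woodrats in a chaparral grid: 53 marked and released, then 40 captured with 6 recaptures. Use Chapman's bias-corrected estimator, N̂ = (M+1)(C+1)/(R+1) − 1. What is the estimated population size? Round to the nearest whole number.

N ≈ 315

N̂ = (53+1)(40+1)/(6+1) − 1 = 54·41/7 − 1
= 2214/7 − 1 ≈ 316.3 − 1 ≈ 315.3 → 315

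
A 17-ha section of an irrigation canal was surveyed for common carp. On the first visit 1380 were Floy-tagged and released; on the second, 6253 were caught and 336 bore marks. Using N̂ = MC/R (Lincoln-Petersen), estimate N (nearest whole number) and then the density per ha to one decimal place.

N̂ = 1380·6253/336 = 8629140/336 ≈ 25682.0 → 25682
Density = N̂ / area = 25682 / 17 ≈ 1510.71 → 1510.7 per ha

density ≈ 1510.7 common carp per ha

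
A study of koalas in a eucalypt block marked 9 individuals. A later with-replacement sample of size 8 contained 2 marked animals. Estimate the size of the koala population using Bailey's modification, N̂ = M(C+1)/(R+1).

N = 27

N̂ = 9·(8+1)/(2+1) = 9·9/3 = 81/3 = 27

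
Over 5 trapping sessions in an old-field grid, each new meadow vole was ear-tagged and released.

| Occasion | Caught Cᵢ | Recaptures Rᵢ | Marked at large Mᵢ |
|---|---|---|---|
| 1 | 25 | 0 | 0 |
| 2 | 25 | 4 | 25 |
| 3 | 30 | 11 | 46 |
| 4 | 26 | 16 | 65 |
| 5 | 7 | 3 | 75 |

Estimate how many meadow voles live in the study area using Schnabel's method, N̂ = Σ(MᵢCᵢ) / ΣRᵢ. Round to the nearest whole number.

N ≈ 124

Σ MᵢCᵢ = 0·25 + 25·25 + 46·30 + 65·26 + 75·7 = 0 + 625 + 1380 + 1690 + 525 = 4220
Σ Rᵢ = 0 + 4 + 11 + 16 + 3 = 34
N̂ = 4220 / 34 ≈ 124.1 → 124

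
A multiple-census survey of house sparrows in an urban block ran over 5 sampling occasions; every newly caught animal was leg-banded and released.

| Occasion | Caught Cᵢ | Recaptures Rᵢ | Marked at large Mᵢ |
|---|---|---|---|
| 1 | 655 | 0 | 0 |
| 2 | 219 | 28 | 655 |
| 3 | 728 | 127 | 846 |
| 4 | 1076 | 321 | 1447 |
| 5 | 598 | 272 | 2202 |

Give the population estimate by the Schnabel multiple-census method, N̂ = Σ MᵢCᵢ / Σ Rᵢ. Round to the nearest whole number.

N ≈ 4857

Σ MᵢCᵢ = 0·655 + 655·219 + 846·728 + 1447·1076 + 2202·598 = 0 + 143445 + 615888 + 1556972 + 1316796 = 3633101
Σ Rᵢ = 0 + 28 + 127 + 321 + 272 = 748
N̂ = 3633101 / 748 ≈ 4857.1 → 4857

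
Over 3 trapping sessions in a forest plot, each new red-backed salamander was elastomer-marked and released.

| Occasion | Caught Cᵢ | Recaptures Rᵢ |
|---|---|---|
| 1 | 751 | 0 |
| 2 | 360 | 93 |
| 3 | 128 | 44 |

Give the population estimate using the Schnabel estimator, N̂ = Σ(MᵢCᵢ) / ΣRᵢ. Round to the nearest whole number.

Marked at large before each occasion: Mᵢ = Σⱼ<ᵢ (Cⱼ − Rⱼ) → M1=0, M2=751, M3=1018
Σ MᵢCᵢ = 0·751 + 751·360 + 1018·128 = 0 + 270360 + 130304 = 400664
Σ Rᵢ = 0 + 93 + 44 = 137
N̂ = 400664 / 137 ≈ 2924.6 → 2925

N ≈ 2925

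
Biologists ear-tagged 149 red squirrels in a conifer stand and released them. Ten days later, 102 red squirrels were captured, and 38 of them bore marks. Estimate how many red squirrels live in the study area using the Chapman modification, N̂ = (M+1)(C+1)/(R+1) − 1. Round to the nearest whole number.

N ≈ 395

N̂ = (149+1)(102+1)/(38+1) − 1 = 150·103/39 − 1
= 15450/39 − 1 ≈ 396.2 − 1 ≈ 395.2 → 395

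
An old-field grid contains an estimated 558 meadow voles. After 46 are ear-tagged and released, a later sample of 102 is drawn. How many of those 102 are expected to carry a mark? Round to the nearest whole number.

Expected recaptures E[R] = M·C / N.
E[R] = 46 × 102 / 558 = 4692 / 558 ≈ 8.4 → 8

expected recaptures ≈ 8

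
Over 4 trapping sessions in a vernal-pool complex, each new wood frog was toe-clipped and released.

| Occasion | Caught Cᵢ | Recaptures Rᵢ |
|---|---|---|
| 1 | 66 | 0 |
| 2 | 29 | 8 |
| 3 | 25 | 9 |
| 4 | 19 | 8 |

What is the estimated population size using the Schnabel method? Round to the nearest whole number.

Marked at large before each occasion: Mᵢ = Σⱼ<ᵢ (Cⱼ − Rⱼ) → M1=0, M2=66, M3=87, M4=103
Σ MᵢCᵢ = 0·66 + 66·29 + 87·25 + 103·19 = 0 + 1914 + 2175 + 1957 = 6046
Σ Rᵢ = 0 + 8 + 9 + 8 = 25
N̂ = 6046 / 25 ≈ 241.8 → 242

N ≈ 242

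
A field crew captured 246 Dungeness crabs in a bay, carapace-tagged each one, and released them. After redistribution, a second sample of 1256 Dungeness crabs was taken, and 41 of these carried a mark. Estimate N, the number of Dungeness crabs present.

N = 7536

N = (246 × 1256) / 41 = 308976 / 41 = 7536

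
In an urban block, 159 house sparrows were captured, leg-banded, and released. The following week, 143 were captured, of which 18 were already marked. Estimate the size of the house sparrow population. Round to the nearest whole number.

If marked individuals mix randomly, R/C ≈ M/N, giving N ≈ M·C/R.
N = (159 × 143) / 18 = 22737 / 18 ≈ 1263.2 → 1263

N ≈ 1263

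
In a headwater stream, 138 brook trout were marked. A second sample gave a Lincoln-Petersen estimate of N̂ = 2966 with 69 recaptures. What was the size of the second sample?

From N = M·C/R: C = N·R / M = 2966·69 / 138 = 204654 / 138 = 1483.

C = 1483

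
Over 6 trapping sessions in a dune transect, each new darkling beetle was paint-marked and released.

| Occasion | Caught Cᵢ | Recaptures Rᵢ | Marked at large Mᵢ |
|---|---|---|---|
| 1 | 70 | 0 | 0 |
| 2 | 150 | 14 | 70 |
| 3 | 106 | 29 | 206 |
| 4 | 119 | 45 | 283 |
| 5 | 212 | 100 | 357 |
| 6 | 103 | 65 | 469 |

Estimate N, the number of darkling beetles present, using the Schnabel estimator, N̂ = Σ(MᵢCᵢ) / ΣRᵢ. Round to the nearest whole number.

N ≈ 751

Σ MᵢCᵢ = 0·70 + 70·150 + 206·106 + 283·119 + 357·212 + 469·103 = 0 + 10500 + 21836 + 33677 + 75684 + 48307 = 190004
Σ Rᵢ = 0 + 14 + 29 + 45 + 100 + 65 = 253
N̂ = 190004 / 253 ≈ 751.0 → 751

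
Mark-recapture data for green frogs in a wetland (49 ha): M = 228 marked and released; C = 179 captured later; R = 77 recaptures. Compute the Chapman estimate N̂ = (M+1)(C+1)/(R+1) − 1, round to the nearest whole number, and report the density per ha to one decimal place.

N̂ = 229·180/78 − 1 = 41220/78 − 1 ≈ 527.46 → 527
Density = N̂ / area = 527 / 49 ≈ 10.76 → 10.8 per ha

density ≈ 10.8 green frogs per ha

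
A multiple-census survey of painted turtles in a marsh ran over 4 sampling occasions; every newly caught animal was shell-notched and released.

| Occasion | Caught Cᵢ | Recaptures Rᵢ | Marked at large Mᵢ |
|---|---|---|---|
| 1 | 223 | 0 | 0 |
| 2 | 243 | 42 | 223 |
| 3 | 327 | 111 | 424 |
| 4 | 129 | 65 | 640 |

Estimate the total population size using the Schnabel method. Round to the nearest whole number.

Σ MᵢCᵢ = 0·223 + 223·243 + 424·327 + 640·129 = 0 + 54189 + 138648 + 82560 = 275397
Σ Rᵢ = 0 + 42 + 111 + 65 = 218
N̂ = 275397 / 218 ≈ 1263.3 → 1263

N ≈ 1263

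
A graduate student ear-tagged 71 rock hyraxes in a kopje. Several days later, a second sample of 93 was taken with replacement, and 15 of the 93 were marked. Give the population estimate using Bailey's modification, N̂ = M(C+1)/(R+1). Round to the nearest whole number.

N̂ = 71·(93+1)/(15+1) = 71·94/16 = 6674/16 ≈ 417.1 → 417

N ≈ 417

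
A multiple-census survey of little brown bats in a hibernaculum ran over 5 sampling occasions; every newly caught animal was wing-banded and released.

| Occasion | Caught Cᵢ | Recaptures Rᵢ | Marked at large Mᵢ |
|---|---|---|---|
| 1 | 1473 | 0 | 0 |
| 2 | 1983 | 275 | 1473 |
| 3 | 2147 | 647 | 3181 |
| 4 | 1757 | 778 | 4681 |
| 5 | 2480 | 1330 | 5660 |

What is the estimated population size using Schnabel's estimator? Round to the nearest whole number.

Σ MᵢCᵢ = 0·1473 + 1473·1983 + 3181·2147 + 4681·1757 + 5660·2480 = 0 + 2920959 + 6829607 + 8224517 + 14036800 = 32011883
Σ Rᵢ = 0 + 275 + 647 + 778 + 1330 = 3030
N̂ = 32011883 / 3030 ≈ 10565.0 → 10565

N ≈ 10,565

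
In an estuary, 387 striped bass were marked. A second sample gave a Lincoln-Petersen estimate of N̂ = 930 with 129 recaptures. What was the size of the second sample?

From N = M·C/R: C = N·R / M = 930·129 / 387 = 119970 / 387 = 310.

C = 310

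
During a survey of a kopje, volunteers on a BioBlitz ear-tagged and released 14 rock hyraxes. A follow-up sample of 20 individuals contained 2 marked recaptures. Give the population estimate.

N = (14 × 20) / 2 = 280 / 2 = 140

N = 140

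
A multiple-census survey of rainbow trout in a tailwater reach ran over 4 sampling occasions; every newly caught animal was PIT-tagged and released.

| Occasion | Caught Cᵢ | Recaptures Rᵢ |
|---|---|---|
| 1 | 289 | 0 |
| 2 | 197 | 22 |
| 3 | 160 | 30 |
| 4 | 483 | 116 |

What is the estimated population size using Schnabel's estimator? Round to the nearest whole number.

Marked at large before each occasion: Mᵢ = Σⱼ<ᵢ (Cⱼ − Rⱼ) → M1=0, M2=289, M3=464, M4=594
Σ MᵢCᵢ = 0·289 + 289·197 + 464·160 + 594·483 = 0 + 56933 + 74240 + 286902 = 418075
Σ Rᵢ = 0 + 22 + 30 + 116 = 168
N̂ = 418075 / 168 ≈ 2488.5 → 2489

N ≈ 2489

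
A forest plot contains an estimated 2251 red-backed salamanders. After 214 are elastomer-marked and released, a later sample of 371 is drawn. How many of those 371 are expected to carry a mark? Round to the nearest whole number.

expected recaptures ≈ 35

The marked fraction of the population is 214/2251, so in a sample of 371 expect C·(M/N) marked.
E[R] = 214 × 371 / 2251 = 79394 / 2251 ≈ 35.3 → 35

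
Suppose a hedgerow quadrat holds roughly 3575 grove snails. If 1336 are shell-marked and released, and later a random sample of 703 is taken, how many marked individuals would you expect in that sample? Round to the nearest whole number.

Expected recaptures E[R] = M·C / N.
E[R] = 1336 × 703 / 3575 = 939208 / 3575 ≈ 262.7 → 263

expected recaptures ≈ 263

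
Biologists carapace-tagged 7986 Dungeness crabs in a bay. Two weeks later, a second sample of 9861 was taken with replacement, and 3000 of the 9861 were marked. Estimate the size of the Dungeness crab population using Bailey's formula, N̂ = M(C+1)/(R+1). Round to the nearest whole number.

N ≈ 26,244

N̂ = 7986·(9861+1)/(3000+1) = 7986·9862/3001 = 78757932/3001 ≈ 26243.9 → 26244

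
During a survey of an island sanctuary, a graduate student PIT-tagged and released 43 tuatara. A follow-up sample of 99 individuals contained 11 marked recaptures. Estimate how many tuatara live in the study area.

N = 387

If marked individuals mix randomly, R/C ≈ M/N, giving N ≈ M·C/R.
N = (43 × 99) / 11 = 4257 / 11 = 387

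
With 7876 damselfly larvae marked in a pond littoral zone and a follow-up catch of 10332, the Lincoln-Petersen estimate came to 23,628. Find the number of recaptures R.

R = 3444

From N = M·C/R: R = M·C / N = 7876·10332 / 23628 = 81374832 / 23628 = 3444.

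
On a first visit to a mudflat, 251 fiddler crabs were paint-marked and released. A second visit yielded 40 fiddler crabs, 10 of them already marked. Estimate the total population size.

Lincoln-Petersen assumes M/N = R/C, so N = M·C / R.
N = (251 × 40) / 10 = 10040 / 10 = 1004

N = 1004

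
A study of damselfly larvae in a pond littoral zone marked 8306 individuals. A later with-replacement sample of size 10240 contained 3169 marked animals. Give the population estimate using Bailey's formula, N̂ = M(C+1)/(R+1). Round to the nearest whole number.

N ≈ 26,833

N̂ = 8306·(10240+1)/(3169+1) = 8306·10241/3170 = 85061746/3170 ≈ 26833.4 → 26833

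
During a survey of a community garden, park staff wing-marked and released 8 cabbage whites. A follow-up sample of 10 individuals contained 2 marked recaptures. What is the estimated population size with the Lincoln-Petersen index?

N = 40

The marked fraction in the recapture sample should equal the marked fraction in the population: 2/10 = 8/N.
N = (8 × 10) / 2 = 80 / 2 = 40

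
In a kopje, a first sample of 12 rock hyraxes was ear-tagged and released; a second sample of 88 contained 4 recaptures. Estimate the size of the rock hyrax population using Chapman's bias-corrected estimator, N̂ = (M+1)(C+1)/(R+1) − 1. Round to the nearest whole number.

N̂ = (12+1)(88+1)/(4+1) − 1 = 13·89/5 − 1
= 1157/5 − 1 ≈ 231.4 − 1 ≈ 230.4 → 230

N ≈ 230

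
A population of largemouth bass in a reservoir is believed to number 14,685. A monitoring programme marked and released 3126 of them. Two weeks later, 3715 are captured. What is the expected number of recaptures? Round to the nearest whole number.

The marked fraction of the population is 3126/14685, so in a sample of 3715 expect C·(M/N) marked.
E[R] = 3126 × 3715 / 14685 = 11613090 / 14685 ≈ 790.8 → 791

expected recaptures ≈ 791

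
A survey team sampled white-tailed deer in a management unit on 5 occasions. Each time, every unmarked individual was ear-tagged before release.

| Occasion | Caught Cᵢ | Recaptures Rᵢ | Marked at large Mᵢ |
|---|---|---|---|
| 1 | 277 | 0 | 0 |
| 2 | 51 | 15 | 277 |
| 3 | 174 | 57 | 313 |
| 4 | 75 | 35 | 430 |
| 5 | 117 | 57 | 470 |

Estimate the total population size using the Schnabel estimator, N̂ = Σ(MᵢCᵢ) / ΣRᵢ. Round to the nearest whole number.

Σ MᵢCᵢ = 0·277 + 277·51 + 313·174 + 430·75 + 470·117 = 0 + 14127 + 54462 + 32250 + 54990 = 155829
Σ Rᵢ = 0 + 15 + 57 + 35 + 57 = 164
N̂ = 155829 / 164 ≈ 950.2 → 950

N ≈ 950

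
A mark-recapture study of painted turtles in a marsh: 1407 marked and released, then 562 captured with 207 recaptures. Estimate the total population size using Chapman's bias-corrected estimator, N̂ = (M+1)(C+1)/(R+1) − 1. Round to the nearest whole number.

N̂ = (1407+1)(562+1)/(207+1) − 1 = 1408·563/208 − 1
= 792704/208 − 1 ≈ 3811.1 − 1 ≈ 3810.1 → 3810

N ≈ 3810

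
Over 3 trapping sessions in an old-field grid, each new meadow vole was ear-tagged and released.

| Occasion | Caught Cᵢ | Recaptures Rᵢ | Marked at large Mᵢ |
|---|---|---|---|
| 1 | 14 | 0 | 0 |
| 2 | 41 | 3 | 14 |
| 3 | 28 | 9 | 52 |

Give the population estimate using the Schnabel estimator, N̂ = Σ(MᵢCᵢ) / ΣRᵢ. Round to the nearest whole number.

N ≈ 169

Σ MᵢCᵢ = 0·14 + 14·41 + 52·28 = 0 + 574 + 1456 = 2030
Σ Rᵢ = 0 + 3 + 9 = 12
N̂ = 2030 / 12 ≈ 169.2 → 169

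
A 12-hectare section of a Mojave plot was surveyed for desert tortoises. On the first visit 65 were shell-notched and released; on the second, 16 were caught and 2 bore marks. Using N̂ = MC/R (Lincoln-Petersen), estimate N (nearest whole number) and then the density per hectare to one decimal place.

N̂ = 65·16/2 = 1040/2 = 520
Density = N̂ / area = 520 / 12 ≈ 43.33 → 43.3 per hectare

density ≈ 43.3 desert tortoises per hectare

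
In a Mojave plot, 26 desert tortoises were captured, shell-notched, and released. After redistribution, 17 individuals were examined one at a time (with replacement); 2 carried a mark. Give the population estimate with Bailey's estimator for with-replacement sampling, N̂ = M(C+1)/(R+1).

N̂ = 26·(17+1)/(2+1) = 26·18/3 = 468/3 = 156

N = 156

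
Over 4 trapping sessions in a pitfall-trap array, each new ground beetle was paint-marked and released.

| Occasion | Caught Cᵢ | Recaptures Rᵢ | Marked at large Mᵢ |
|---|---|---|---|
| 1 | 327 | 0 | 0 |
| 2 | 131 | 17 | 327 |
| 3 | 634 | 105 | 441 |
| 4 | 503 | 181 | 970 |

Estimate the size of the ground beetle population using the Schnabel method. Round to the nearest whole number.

Σ MᵢCᵢ = 0·327 + 327·131 + 441·634 + 970·503 = 0 + 42837 + 279594 + 487910 = 810341
Σ Rᵢ = 0 + 17 + 105 + 181 = 303
N̂ = 810341 / 303 ≈ 2674.4 → 2674

N ≈ 2674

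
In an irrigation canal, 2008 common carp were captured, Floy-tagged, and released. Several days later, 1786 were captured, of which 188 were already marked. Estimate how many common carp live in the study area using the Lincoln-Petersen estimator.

N = 19,076

N = (2008 × 1786) / 188 = 3586288 / 188 = 19076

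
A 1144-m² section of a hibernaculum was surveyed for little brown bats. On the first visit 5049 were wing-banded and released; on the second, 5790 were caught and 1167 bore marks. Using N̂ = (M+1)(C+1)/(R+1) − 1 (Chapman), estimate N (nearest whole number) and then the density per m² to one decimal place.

N̂ = 5050·5791/1168 − 1 = 29244550/1168 − 1 ≈ 25037.1 → 25037
Density = N̂ / area = 25037 / 1144 ≈ 21.89 → 21.9 per m²

density ≈ 21.9 little brown bats per m²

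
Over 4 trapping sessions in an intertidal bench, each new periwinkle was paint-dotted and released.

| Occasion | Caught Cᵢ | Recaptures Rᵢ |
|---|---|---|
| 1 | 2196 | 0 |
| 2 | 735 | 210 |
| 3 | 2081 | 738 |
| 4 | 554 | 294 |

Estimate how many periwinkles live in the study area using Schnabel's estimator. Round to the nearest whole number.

Marked at large before each occasion: Mᵢ = Σⱼ<ᵢ (Cⱼ − Rⱼ) → M1=0, M2=2196, M3=2721, M4=4064
Σ MᵢCᵢ = 0·2196 + 2196·735 + 2721·2081 + 4064·554 = 0 + 1614060 + 5662401 + 2251456 = 9527917
Σ Rᵢ = 0 + 210 + 738 + 294 = 1242
N̂ = 9527917 / 1242 ≈ 7671.4 → 7671

N ≈ 7671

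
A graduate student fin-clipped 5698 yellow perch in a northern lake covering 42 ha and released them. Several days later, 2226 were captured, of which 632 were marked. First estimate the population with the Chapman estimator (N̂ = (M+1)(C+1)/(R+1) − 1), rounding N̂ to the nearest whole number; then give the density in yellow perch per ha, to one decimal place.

N̂ = 5699·2227/633 − 1 = 12691673/633 − 1 ≈ 20049.0 → 20049
Density = N̂ / area = 20049 / 42 ≈ 477.36 → 477.4 per ha

density ≈ 477.4 yellow perch per ha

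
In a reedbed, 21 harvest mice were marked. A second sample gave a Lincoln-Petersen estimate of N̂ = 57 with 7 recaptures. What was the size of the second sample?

From N = M·C/R: C = N·R / M = 57·7 / 21 = 399 / 21 = 19.

C = 19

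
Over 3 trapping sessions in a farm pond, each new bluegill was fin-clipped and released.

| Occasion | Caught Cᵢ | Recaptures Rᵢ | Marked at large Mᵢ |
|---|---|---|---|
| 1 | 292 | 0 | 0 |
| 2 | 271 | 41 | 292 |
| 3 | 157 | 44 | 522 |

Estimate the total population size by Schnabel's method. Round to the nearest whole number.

Σ MᵢCᵢ = 0·292 + 292·271 + 522·157 = 0 + 79132 + 81954 = 161086
Σ Rᵢ = 0 + 41 + 44 = 85
N̂ = 161086 / 85 ≈ 1895.1 → 1895

N ≈ 1895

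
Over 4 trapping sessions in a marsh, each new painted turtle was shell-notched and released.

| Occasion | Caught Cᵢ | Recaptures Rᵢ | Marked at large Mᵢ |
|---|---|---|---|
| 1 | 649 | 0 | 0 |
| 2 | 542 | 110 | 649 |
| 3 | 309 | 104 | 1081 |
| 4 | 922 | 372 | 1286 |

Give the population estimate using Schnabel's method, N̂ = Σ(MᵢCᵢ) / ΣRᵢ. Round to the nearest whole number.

N ≈ 3194

Σ MᵢCᵢ = 0·649 + 649·542 + 1081·309 + 1286·922 = 0 + 351758 + 334029 + 1185692 = 1871479
Σ Rᵢ = 0 + 110 + 104 + 372 = 586
N̂ = 1871479 / 586 ≈ 3193.7 → 3194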